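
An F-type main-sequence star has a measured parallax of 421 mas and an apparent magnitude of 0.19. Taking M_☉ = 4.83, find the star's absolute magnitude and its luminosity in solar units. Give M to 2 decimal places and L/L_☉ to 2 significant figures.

d = 1/p = 1000/421 mas = 2.375 pc
M = m − 5 log₁₀ d + 5 = 0.19 − 5·0.3757 + 5 = 3.311
M − M_☉ = 3.311 − 4.83 = -1.519
L/L_☉ = 10^(−0.4 × -1.519) = 4.050

M ≈ 3.31; L/L_☉ ≈ 4.0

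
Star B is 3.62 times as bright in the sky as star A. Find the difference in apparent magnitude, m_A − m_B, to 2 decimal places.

m_A − m_B ≈ 1.40

Pogson: Δm = −2.5 log₁₀(ratio) = −2.5 log₁₀(3.62) = −2.5 × 0.5587 = -1.397
Star B is brighter so has the smaller magnitude: m_A − m_B is positive.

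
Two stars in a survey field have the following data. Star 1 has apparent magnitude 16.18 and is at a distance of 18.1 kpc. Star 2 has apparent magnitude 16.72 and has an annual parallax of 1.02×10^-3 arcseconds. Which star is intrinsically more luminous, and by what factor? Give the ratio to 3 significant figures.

Star 1 is more luminous, by a factor of 560.

Star 1: d = 18.1 kpc = 18100 pc
Star 1: M = m − 5 log₁₀ d + 5 = 16.18 − 5·4.2577 + 5 = -0.108
Star 2: d = 1/p = 1/1.02×10^-3″ = 980.4 pc
Star 2: M = m − 5 log₁₀ d + 5 = 16.72 − 5·2.9914 + 5 = 6.763
ΔM = M_1 − M_2 = -0.108 − (6.763) = -6.871; smaller M is more luminous → Star 1.
L ratio = 10^(0.4 |ΔM|) = 10^2.749 = 560.5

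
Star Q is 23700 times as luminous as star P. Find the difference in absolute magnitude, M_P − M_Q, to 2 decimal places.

Pogson: ΔM = −2.5 log₁₀(ratio) = −2.5 log₁₀(23700) = −2.5 × 4.3747 = -10.937
Star Q is brighter so has the smaller magnitude: M_P − M_Q is positive.

M_P − M_Q ≈ 10.94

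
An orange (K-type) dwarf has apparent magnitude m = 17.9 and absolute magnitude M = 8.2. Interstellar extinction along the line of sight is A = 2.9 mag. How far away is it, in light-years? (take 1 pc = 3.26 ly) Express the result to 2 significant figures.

m − M = 5 log₁₀(d/10 pc) + A  ⇒  17.9 − (8.2) − 2.9 = 5 log₁₀(d/10)
6.800 = 5 log₁₀(d/10)
log₁₀ d = (m − M − A)/5 + 1 = 2.3600
d = 10^2.3600 = 229.1 pc
= 746.8 ly

d ≈ 750 ly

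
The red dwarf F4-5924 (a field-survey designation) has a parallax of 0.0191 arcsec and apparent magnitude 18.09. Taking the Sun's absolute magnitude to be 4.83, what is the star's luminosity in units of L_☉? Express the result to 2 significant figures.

d = 1/p = 1/0.0191″ = 52.36 pc
M = m − 5 log₁₀ d + 5 = 18.09 − 5·1.7190 + 5 = 14.495
M − M_☉ = 14.495 − 4.83 = 9.665
L/L_☉ = 10^(−0.4 × 9.665) = 1.361×10^-4

L/L_☉ ≈ 1.4×10^-4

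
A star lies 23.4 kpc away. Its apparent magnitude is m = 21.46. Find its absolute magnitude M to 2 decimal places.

d = 23.4 kpc = 23400 pc
5 log₁₀(d/10 pc) = 5 log₁₀(23400) − 5 = 16.846
M = m − 5 log₁₀(d/10) = 21.46 − 16.846 = 4.614

M ≈ 4.61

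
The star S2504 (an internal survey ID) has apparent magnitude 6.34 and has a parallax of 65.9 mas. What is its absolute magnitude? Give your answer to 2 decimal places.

p = 65.9 mas = 0.0659″ → d = 1/p = 15.17 pc
5 log₁₀(d/10 pc) = 5 log₁₀(15.17) − 5 = 0.906
M = m − 5 log₁₀(d/10) = 6.34 − 0.906 = 5.434

M ≈ 5.43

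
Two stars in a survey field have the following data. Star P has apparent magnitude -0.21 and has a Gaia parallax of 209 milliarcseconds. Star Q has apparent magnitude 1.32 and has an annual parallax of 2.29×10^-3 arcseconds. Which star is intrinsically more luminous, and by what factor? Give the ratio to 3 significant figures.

Star Q is more luminous, by a factor of 2040.

Star P: p = 209 mas = 0.209″ → d = 1/p = 4.785 pc
Star P: M = m − 5 log₁₀ d + 5 = -0.21 − 5·0.6799 + 5 = 1.391
Star Q: d = 1/p = 1/2.29×10^-3″ = 436.7 pc
Star Q: M = m − 5 log₁₀ d + 5 = 1.32 − 5·2.6402 + 5 = -6.881
ΔM = M_P − M_Q = 1.391 − (-6.881) = 8.272; smaller M is more luminous → Star Q.
L ratio = 10^(0.4 |ΔM|) = 10^3.309 = 2035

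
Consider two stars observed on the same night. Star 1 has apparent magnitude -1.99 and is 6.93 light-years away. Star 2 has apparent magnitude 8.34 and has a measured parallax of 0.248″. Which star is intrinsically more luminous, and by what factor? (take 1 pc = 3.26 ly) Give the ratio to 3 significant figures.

Star 1 is more luminous, by a factor of 3770.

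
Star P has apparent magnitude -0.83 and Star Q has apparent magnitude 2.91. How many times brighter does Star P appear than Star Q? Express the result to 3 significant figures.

31.3

Magnitude difference = -3.74
Flux ratio = 10^(−0.4 Δm) = 10^(−0.4 × -3.74) = 10^1.496 = 31.33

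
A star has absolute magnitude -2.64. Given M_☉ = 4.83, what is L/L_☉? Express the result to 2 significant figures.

L/L_☉ ≈ 970

M − M_☉ = -2.64 − 4.83 = -7.470
L/L_☉ = 10^(−0.4 (M − M_☉)) = 10^2.988 = 972.7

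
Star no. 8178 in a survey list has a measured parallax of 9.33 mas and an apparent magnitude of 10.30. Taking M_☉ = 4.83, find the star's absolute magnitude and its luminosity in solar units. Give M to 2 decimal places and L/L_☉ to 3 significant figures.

d = 1/p = 1000/9.33 mas = 107.2 pc
M = m − 5 log₁₀ d + 5 = 10.30 − 5·2.0301 + 5 = 5.149
M − M_☉ = 5.149 − 4.83 = 0.319
L/L_☉ = 10^(−0.4 × 0.319) = 0.7451

M ≈ 5.15; L/L_☉ ≈ 0.745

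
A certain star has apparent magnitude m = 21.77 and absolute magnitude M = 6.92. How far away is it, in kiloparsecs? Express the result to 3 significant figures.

μ = m − M = 14.850
m − M = 5 log₁₀ d − 5
log₁₀ d = (m − M)/5 + 1 = 3.9700
d = 10^3.9700 = 9333 pc
= 9.333 kpc

d ≈ 9.33 kpc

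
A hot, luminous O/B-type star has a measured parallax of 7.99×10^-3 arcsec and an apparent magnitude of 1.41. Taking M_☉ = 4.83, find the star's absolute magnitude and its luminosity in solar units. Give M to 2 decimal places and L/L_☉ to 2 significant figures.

M ≈ -4.08; L/L_☉ ≈ 3700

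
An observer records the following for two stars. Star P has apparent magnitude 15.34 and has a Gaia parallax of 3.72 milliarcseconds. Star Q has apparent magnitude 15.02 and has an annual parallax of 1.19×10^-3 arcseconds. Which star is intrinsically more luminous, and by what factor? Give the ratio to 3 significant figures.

Star P: p = 3.72 mas = 3.72×10^-3″ → d = 1/p = 268.8 pc
Star P: M = m − 5 log₁₀ d + 5 = 15.34 − 5·2.4295 + 5 = 8.193
Star Q: d = 1/p = 1/1.19×10^-3″ = 840.3 pc
Star Q: M = m − 5 log₁₀ d + 5 = 15.02 − 5·2.9245 + 5 = 5.398
ΔM = M_P − M_Q = 8.193 − (5.398) = 2.795; smaller M is more luminous → Star Q.
L ratio = 10^(0.4 |ΔM|) = 10^1.118 = 13.12

Star Q is more luminous, by a factor of 13.1.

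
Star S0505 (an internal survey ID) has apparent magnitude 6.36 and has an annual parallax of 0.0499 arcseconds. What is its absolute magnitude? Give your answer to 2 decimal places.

M ≈ 4.85

d = 1/p = 1/0.0499″ = 20.04 pc
5 log₁₀(d/10 pc) = 5 log₁₀(20.04) − 5 = 1.509
M = m − 5 log₁₀(d/10) = 6.36 − 1.509 = 4.851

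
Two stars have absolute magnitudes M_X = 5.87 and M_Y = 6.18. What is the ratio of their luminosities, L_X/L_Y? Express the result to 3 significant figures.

ΔM = M_X − M_Y = -0.31
L_X/L_Y = 10^(−0.4 ΔM) = 10^0.124 = 1.330

L_X/L_Y ≈ 1.33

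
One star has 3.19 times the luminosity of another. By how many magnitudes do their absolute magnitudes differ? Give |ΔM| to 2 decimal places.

|ΔM| ≈ 1.26

Pogson: ΔM = −2.5 log₁₀(ratio) = −2.5 log₁₀(3.19) = −2.5 × 0.5038 = -1.259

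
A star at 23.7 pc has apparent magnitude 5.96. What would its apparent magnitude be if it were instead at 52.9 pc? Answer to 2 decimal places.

m ≈ 7.70

Flux ∝ 1/d², so Δm = 5 log₁₀(d₂/d₁) = 5 log₁₀(52.9/23.7) = 1.744
m₂ = m₁ + Δm = 5.96 + (1.744) = 7.704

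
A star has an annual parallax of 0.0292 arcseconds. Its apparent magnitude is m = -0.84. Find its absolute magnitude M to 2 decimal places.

M ≈ -3.51

d = 1/p = 1/0.0292″ = 34.25 pc
5 log₁₀(d/10 pc) = 5 log₁₀(34.25) − 5 = 2.673
M = m − 5 log₁₀(d/10) = -0.84 − 2.673 = -3.513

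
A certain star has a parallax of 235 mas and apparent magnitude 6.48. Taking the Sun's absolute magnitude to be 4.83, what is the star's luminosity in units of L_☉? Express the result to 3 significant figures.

d = 1/p = 1000/235 mas = 4.255 pc
M = m − 5 log₁₀ d + 5 = 6.48 − 5·0.6289 + 5 = 8.335
M − M_☉ = 8.335 − 4.83 = 3.505
L/L_☉ = 10^(−0.4 × 3.505) = 0.03962

L/L_☉ ≈ 0.0396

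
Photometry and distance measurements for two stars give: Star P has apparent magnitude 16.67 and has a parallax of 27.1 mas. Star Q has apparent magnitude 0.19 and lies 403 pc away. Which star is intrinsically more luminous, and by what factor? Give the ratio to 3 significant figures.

Star Q is more luminous, by a factor of 4.66×10^8.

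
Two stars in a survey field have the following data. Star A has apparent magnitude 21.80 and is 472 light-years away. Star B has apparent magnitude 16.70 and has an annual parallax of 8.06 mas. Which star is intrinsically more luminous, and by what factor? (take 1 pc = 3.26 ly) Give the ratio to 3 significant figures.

Star A: d = 472 ly / 3.26 = 144.8 pc
Star A: M = m − 5 log₁₀ d + 5 = 21.80 − 5·2.1607 + 5 = 15.996
Star B: p = 8.06 mas = 8.06×10^-3″ → d = 1/p = 124.1 pc
Star B: M = m − 5 log₁₀ d + 5 = 16.70 − 5·2.0937 + 5 = 11.232
ΔM = M_A − M_B = 15.996 − (11.232) = 4.765; smaller M is more luminous → Star B.
L ratio = 10^(0.4 |ΔM|) = 10^1.906 = 80.52

Star B is more luminous, by a factor of 80.5.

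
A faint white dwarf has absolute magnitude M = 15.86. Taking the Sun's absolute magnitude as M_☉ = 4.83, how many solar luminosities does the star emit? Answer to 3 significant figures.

L/L_☉ ≈ 3.87×10^-5

M − M_☉ = 15.86 − 4.83 = 11.030
L/L_☉ = 10^(−0.4 (M − M_☉)) = 10^-4.412 = 3.873×10^-5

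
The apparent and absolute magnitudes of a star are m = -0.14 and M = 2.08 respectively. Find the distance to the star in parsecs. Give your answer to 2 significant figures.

d ≈ 3.6 pc

μ = m − M = -2.220
m − M = 5 log₁₀ d − 5
log₁₀ d = (m − M)/5 + 1 = 0.5560
d = 10^0.5560 = 3.597 pc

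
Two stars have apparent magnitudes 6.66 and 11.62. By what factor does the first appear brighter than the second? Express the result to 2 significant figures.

96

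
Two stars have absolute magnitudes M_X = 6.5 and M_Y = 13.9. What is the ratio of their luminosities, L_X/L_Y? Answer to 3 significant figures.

L_X/L_Y ≈ 912

ΔM = M_X − M_Y = -7.4
L_X/L_Y = 10^(−0.4 ΔM) = 10^2.960 = 912.0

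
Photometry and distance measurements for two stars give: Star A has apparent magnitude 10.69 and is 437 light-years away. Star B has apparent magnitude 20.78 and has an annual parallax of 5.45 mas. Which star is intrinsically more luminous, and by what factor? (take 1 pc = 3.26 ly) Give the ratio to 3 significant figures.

Star A: d = 437 ly / 3.26 = 134.0 pc
Star A: M = m − 5 log₁₀ d + 5 = 10.69 − 5·2.1273 + 5 = 5.054
Star B: p = 5.45 mas = 5.45×10^-3″ → d = 1/p = 183.5 pc
Star B: M = m − 5 log₁₀ d + 5 = 20.78 − 5·2.2636 + 5 = 14.462
ΔM = M_A − M_B = 5.054 − (14.462) = -9.408; smaller M is more luminous → Star A.
L ratio = 10^(0.4 |ΔM|) = 10^3.763 = 5799

Star A is more luminous, by a factor of 5800.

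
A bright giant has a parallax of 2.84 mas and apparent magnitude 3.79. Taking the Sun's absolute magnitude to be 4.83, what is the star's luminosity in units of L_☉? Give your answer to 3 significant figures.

d = 1/p = 1000/2.84 mas = 352.1 pc
M = m − 5 log₁₀ d + 5 = 3.79 − 5·2.5467 + 5 = -3.943
M − M_☉ = -3.943 − 4.83 = -8.773
L/L_☉ = 10^(−0.4 × -8.773) = 3231

L/L_☉ ≈ 3230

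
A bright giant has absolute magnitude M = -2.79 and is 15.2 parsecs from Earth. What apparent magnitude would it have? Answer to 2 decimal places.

m = M + 5 log₁₀ d − 5 = -2.79 + 5·1.1818 − 5 = -1.881

m ≈ -1.88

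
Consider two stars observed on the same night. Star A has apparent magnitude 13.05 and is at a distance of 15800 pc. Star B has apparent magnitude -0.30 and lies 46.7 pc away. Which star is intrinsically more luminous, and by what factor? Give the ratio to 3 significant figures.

Star B is more luminous, by a factor of 1.91.

Star A: M = m − 5 log₁₀ d + 5 = 13.05 − 5·4.1987 + 5 = -2.943
Star B: M = m − 5 log₁₀ d + 5 = -0.30 − 5·1.6693 + 5 = -3.647
ΔM = M_A − M_B = -2.943 − (-3.647) = 0.703; smaller M is more luminous → Star B.
L ratio = 10^(0.4 |ΔM|) = 10^0.281 = 1.911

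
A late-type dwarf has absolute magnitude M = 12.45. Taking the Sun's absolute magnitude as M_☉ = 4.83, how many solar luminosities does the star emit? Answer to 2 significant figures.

L/L_☉ ≈ 9.0×10^-4

M − M_☉ = 12.45 − 4.83 = 7.620
L/L_☉ = 10^(−0.4 (M − M_☉)) = 10^-3.048 = 8.954×10^-4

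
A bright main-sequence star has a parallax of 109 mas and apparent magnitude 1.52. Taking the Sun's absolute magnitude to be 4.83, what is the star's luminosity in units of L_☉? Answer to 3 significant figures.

d = 1/p = 1000/109 mas = 9.174 pc
M = m − 5 log₁₀ d + 5 = 1.52 − 5·0.9626 + 5 = 1.707
M − M_☉ = 1.707 − 4.83 = -3.123
L/L_☉ = 10^(−0.4 × -3.123) = 17.75

L/L_☉ ≈ 17.7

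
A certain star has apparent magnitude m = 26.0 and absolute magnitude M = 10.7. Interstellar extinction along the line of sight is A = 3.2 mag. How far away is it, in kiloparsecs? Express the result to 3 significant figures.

d ≈ 2.63 kpc

m − M = 5 log₁₀(d/10 pc) + A  ⇒  26.0 − (10.7) − 3.2 = 5 log₁₀(d/10)
12.100 = 5 log₁₀(d/10)
log₁₀ d = (m − M − A)/5 + 1 = 3.4200
d = 10^3.4200 = 2630 pc
= 2.630 kpc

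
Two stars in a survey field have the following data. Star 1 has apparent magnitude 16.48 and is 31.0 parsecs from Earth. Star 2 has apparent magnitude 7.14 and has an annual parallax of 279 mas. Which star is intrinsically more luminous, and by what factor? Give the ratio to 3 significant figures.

Star 2 is more luminous, by a factor of 72.8.

Star 1: M = m − 5 log₁₀ d + 5 = 16.48 − 5·1.4914 + 5 = 14.023
Star 2: p = 279 mas = 0.279″ → d = 1/p = 3.584 pc
Star 2: M = m − 5 log₁₀ d + 5 = 7.14 − 5·0.5544 + 5 = 9.368
ΔM = M_1 − M_2 = 14.023 − (9.368) = 4.655; smaller M is more luminous → Star 2.
L ratio = 10^(0.4 |ΔM|) = 10^1.862 = 72.79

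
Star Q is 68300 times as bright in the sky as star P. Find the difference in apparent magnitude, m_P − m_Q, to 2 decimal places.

Pogson: Δm = −2.5 log₁₀(ratio) = −2.5 log₁₀(68300) = −2.5 × 4.8344 = -12.086
Star Q is brighter so has the smaller magnitude: m_P − m_Q is positive.

m_P − m_Q ≈ 12.09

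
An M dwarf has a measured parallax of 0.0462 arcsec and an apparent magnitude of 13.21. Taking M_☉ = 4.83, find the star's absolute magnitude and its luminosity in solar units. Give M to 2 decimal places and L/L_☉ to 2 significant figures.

M ≈ 11.53; L/L_☉ ≈ 2.1×10^-3

d = 1/p = 1/0.0462″ = 21.65 pc
M = m − 5 log₁₀ d + 5 = 13.21 − 5·1.3354 + 5 = 11.533
M − M_☉ = 11.533 − 4.83 = 6.703
L/L_☉ = 10^(−0.4 × 6.703) = 2.083×10^-3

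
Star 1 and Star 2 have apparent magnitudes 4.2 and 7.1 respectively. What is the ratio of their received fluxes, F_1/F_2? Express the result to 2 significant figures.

F_1/F_2 ≈ 14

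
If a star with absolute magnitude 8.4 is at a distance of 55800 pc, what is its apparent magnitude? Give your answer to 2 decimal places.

m = M + 5 log₁₀ d − 5 = 8.4 + 5·4.7466 − 5 = 27.133

m ≈ 27.13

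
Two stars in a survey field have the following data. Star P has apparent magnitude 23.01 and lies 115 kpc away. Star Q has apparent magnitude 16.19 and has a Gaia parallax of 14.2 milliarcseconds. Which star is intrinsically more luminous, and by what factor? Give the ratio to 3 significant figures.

Star P is more luminous, by a factor of 4990.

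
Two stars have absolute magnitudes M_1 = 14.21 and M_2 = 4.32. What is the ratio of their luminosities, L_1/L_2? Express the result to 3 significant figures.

L_1/L_2 ≈ 1.11×10^-4

ΔM = M_1 − M_2 = 9.89
L_1/L_2 = 10^(−0.4 ΔM) = 10^-3.956 = 1.107×10^-4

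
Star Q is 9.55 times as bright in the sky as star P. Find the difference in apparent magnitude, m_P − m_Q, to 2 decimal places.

Pogson: Δm = −2.5 log₁₀(ratio) = −2.5 log₁₀(9.55) = −2.5 × 0.9800 = -2.450
Star Q is brighter so has the smaller magnitude: m_P − m_Q is positive.

m_P − m_Q ≈ 2.45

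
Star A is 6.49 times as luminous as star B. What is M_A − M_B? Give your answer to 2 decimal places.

M_A − M_B ≈ -2.03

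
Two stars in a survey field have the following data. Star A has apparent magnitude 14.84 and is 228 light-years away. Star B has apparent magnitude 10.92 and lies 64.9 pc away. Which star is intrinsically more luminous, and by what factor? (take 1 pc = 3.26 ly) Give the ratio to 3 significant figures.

Star A: d = 228 ly / 3.26 = 69.94 pc
Star A: M = m − 5 log₁₀ d + 5 = 14.84 − 5·1.8447 + 5 = 10.616
Star B: M = m − 5 log₁₀ d + 5 = 10.92 − 5·1.8122 + 5 = 6.859
ΔM = M_A − M_B = 10.616 − (6.859) = 3.758; smaller M is more luminous → Star B.
L ratio = 10^(0.4 |ΔM|) = 10^1.503 = 31.85

Star B is more luminous, by a factor of 31.8.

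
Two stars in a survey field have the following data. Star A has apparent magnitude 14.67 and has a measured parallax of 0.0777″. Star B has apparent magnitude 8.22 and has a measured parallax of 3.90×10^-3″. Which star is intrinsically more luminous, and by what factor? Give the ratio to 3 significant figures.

Star A: d = 1/p = 1/0.0777″ = 12.87 pc
Star A: M = m − 5 log₁₀ d + 5 = 14.67 − 5·1.1096 + 5 = 14.122
Star B: d = 1/p = 1/3.90×10^-3″ = 256.4 pc
Star B: M = m − 5 log₁₀ d + 5 = 8.22 − 5·2.4089 + 5 = 1.175
ΔM = M_A − M_B = 14.122 − (1.175) = 12.947; smaller M is more luminous → Star B.
L ratio = 10^(0.4 |ΔM|) = 10^5.179 = 150900

Star B is more luminous, by a factor of 151000.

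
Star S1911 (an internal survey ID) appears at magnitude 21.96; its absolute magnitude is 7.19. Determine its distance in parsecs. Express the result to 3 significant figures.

d ≈ 8990 pc

μ = m − M = 14.770
m − M = 5 log₁₀ d − 5
log₁₀ d = (m − M)/5 + 1 = 3.9540
d = 10^3.9540 = 8995 pc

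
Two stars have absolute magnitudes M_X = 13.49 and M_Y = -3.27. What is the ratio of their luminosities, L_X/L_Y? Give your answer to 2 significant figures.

ΔM = M_X − M_Y = 16.76
L_X/L_Y = 10^(−0.4 ΔM) = 10^-6.704 = 1.977×10^-7

L_X/L_Y ≈ 2.0×10^-7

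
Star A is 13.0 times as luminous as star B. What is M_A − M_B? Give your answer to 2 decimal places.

M_A − M_B ≈ -2.78

Pogson: ΔM = −2.5 log₁₀(ratio) = −2.5 log₁₀(13.0) = −2.5 × 1.1139 = -2.785
Star A is brighter, so it has the smaller magnitude: the difference is negative.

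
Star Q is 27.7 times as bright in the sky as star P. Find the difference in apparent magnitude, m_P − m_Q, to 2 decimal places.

Pogson: Δm = −2.5 log₁₀(ratio) = −2.5 log₁₀(27.7) = −2.5 × 1.4425 = -3.606
Star Q is brighter so has the smaller magnitude: m_P − m_Q is positive.

m_P − m_Q ≈ 3.61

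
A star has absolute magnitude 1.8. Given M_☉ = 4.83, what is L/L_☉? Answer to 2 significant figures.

L/L_☉ ≈ 16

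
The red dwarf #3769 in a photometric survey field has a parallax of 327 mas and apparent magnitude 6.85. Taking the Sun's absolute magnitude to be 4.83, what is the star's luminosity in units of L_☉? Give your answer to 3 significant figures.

d = 1/p = 1000/327 mas = 3.058 pc
M = m − 5 log₁₀ d + 5 = 6.85 − 5·0.4855 + 5 = 9.423
M − M_☉ = 9.423 − 4.83 = 4.593
L/L_☉ = 10^(−0.4 × 4.593) = 0.01455

L/L_☉ ≈ 0.0146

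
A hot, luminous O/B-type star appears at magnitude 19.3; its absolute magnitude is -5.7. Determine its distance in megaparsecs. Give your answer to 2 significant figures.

d ≈ 1.0 Mpc

Distance modulus: m − M = 19.3 − (-5.7) = 25.000
m − M = 5 log₁₀ d − 5
log₁₀ d = (m − M)/5 + 1 = 6.0000
d = 10^6.0000 = 1.000×10^6 pc
= 1.000 Mpc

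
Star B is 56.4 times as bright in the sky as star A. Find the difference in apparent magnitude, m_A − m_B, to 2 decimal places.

m_A − m_B ≈ 4.38

Pogson: Δm = −2.5 log₁₀(ratio) = −2.5 log₁₀(56.4) = −2.5 × 1.7513 = -4.378
Star B is brighter so has the smaller magnitude: m_A − m_B is positive.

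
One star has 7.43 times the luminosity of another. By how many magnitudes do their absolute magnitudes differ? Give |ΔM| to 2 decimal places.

|ΔM| ≈ 2.18

Pogson: ΔM = −2.5 log₁₀(ratio) = −2.5 log₁₀(7.43) = −2.5 × 0.8710 = -2.177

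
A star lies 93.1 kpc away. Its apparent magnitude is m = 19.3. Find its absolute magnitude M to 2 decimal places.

d = 93.1 kpc = 93100 pc
5 log₁₀(d/10 pc) = 5 log₁₀(93100) − 5 = 19.845
M = m − 5 log₁₀(d/10) = 19.3 − 19.845 = -0.545

M ≈ -0.54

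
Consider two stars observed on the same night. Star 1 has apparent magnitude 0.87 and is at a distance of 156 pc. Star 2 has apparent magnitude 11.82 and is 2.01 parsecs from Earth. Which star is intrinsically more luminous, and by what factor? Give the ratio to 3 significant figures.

Star 1: M = m − 5 log₁₀ d + 5 = 0.87 − 5·2.1931 + 5 = -5.096
Star 2: M = m − 5 log₁₀ d + 5 = 11.82 − 5·0.3032 + 5 = 15.304
ΔM = M_1 − M_2 = -5.096 − (15.304) = -20.400; smaller M is more luminous → Star 1.
L ratio = 10^(0.4 |ΔM|) = 10^8.160 = 1.445×10^8

Star 1 is more luminous, by a factor of 1.44×10^8.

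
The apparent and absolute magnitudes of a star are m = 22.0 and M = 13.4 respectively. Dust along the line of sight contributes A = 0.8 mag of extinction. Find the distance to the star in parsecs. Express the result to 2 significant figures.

m − M = 5 log₁₀(d/10 pc) + A  ⇒  22.0 − (13.4) − 0.8 = 5 log₁₀(d/10)
7.800 = 5 log₁₀(d/10)
log₁₀ d = (m − M − A)/5 + 1 = 2.5600
d = 10^2.5600 = 363.1 pc

d ≈ 360 pc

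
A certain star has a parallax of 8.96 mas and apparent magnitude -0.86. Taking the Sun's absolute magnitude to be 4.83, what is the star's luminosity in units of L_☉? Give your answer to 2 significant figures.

L/L_☉ ≈ 24000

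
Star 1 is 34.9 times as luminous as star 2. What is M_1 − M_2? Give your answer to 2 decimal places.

M_1 − M_2 ≈ -3.86

Pogson: ΔM = −2.5 log₁₀(ratio) = −2.5 log₁₀(34.9) = −2.5 × 1.5428 = -3.857
Star 1 is brighter, so it has the smaller magnitude: the difference is negative.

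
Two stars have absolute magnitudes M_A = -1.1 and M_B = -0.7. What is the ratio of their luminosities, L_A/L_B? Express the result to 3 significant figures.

ΔM = M_A − M_B = -0.4
L_A/L_B = 10^(−0.4 ΔM) = 10^0.160 = 1.445

L_A/L_B ≈ 1.45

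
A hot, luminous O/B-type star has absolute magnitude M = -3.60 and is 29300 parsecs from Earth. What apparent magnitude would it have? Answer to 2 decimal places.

m ≈ 13.73

m = M + 5 log₁₀ d − 5 = -3.60 + 5·4.4669 − 5 = 13.734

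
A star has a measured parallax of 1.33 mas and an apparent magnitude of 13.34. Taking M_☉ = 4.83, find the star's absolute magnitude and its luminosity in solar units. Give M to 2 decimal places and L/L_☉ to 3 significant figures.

d = 1/p = 1000/1.33 mas = 751.9 pc
M = m − 5 log₁₀ d + 5 = 13.34 − 5·2.8761 + 5 = 3.959
M − M_☉ = 3.959 − 4.83 = -0.871
L/L_☉ = 10^(−0.4 × -0.871) = 2.230

M ≈ 3.96; L/L_☉ ≈ 2.23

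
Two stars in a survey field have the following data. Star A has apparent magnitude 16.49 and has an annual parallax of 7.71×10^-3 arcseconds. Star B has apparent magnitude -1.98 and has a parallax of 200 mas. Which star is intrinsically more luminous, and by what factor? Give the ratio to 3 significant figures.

Star B is more luminous, by a factor of 36300.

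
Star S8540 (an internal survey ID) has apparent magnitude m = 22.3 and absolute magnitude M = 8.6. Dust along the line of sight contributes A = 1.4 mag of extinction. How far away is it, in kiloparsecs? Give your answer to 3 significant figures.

m − M = 5 log₁₀(d/10 pc) + A  ⇒  22.3 − (8.6) − 1.4 = 5 log₁₀(d/10)
12.300 = 5 log₁₀(d/10)
log₁₀ d = (m − M − A)/5 + 1 = 3.4600
d = 10^3.4600 = 2884 pc
= 2.884 kpc

d ≈ 2.88 kpc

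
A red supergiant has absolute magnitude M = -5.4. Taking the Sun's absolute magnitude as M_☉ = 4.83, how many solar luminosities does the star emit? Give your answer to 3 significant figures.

L/L_☉ ≈ 12400

M − M_☉ = -5.4 − 4.83 = -10.230
L/L_☉ = 10^(−0.4 (M − M_☉)) = 10^4.092 = 12360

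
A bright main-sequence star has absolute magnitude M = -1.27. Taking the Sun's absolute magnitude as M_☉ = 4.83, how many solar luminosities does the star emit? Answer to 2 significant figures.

L/L_☉ ≈ 280

M − M_☉ = -1.27 − 4.83 = -6.100
L/L_☉ = 10^(−0.4 (M − M_☉)) = 10^2.440 = 275.4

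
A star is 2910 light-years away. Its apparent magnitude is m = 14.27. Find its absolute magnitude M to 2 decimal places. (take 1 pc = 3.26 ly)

d = 2910 ly / 3.26 = 892.6 pc
5 log₁₀(d/10 pc) = 5 log₁₀(892.6) − 5 = 9.753
M = m − 5 log₁₀(d/10) = 14.27 − 9.753 = 4.517

M ≈ 4.52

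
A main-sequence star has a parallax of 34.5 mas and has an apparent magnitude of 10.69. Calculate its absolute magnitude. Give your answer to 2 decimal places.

M ≈ 8.38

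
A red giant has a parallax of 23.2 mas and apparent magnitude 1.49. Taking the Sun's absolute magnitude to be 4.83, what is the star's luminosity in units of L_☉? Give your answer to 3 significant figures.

L/L_☉ ≈ 403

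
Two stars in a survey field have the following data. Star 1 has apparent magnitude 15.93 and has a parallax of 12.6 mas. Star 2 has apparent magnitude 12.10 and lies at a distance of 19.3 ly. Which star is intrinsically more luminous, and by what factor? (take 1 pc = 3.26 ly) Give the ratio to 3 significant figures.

Star 1: p = 12.6 mas = 0.0126″ → d = 1/p = 79.37 pc
Star 1: M = m − 5 log₁₀ d + 5 = 15.93 − 5·1.8996 + 5 = 11.432
Star 2: d = 19.3 ly / 3.26 = 5.920 pc
Star 2: M = m − 5 log₁₀ d + 5 = 12.10 − 5·0.7723 + 5 = 13.238
ΔM = M_1 − M_2 = 11.432 − (13.238) = -1.806; smaller M is more luminous → Star 1.
L ratio = 10^(0.4 |ΔM|) = 10^0.723 = 5.279

Star 1 is more luminous, by a factor of 5.28.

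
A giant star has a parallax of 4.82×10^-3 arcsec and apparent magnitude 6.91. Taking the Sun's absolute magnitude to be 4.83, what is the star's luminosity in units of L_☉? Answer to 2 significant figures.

d = 1/p = 1/4.82×10^-3″ = 207.5 pc
M = m − 5 log₁₀ d + 5 = 6.91 − 5·2.3170 + 5 = 0.325
M − M_☉ = 0.325 − 4.83 = -4.505
L/L_☉ = 10^(−0.4 × -4.505) = 63.37

L/L_☉ ≈ 63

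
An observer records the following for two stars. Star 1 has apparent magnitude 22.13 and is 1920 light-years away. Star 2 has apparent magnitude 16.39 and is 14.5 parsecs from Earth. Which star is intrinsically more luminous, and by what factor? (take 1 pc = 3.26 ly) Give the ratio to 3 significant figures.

Star 1 is more luminous, by a factor of 8.35.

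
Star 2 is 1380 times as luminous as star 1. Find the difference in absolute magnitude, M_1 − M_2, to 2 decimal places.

Pogson: ΔM = −2.5 log₁₀(ratio) = −2.5 log₁₀(1380) = −2.5 × 3.1399 = -7.850
Star 2 is brighter so has the smaller magnitude: M_1 − M_2 is positive.

M_1 − M_2 ≈ 7.85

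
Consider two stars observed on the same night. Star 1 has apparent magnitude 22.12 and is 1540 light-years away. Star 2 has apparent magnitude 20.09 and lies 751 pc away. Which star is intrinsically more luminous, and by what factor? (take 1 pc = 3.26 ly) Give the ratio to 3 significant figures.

Star 2 is more luminous, by a factor of 16.4.

Star 1: d = 1540 ly / 3.26 = 472.4 pc
Star 1: M = m − 5 log₁₀ d + 5 = 22.12 − 5·2.6743 + 5 = 13.748
Star 2: M = m − 5 log₁₀ d + 5 = 20.09 − 5·2.8756 + 5 = 10.712
ΔM = M_1 − M_2 = 13.748 − (10.712) = 3.037; smaller M is more luminous → Star 2.
L ratio = 10^(0.4 |ΔM|) = 10^1.215 = 16.39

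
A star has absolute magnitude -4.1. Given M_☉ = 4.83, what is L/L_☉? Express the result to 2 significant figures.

L/L_☉ ≈ 3700

M − M_☉ = -4.1 − 4.83 = -8.930
L/L_☉ = 10^(−0.4 (M − M_☉)) = 10^3.572 = 3733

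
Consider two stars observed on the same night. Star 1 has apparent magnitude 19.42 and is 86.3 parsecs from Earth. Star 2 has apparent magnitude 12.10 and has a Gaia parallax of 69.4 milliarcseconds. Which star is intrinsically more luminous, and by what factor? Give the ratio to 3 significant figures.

Star 2 is more luminous, by a factor of 23.6.

Star 1: M = m − 5 log₁₀ d + 5 = 19.42 − 5·1.9360 + 5 = 14.740
Star 2: p = 69.4 mas = 0.0694″ → d = 1/p = 14.41 pc
Star 2: M = m − 5 log₁₀ d + 5 = 12.10 − 5·1.1586 + 5 = 11.307
ΔM = M_1 − M_2 = 14.740 − (11.307) = 3.433; smaller M is more luminous → Star 2.
L ratio = 10^(0.4 |ΔM|) = 10^1.373 = 23.62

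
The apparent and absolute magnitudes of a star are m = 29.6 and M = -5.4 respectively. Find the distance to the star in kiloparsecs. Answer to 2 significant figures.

d ≈ 100000 kpc

μ = m − M = 35.000
m − M = 5 log₁₀ d − 5
log₁₀ d = (m − M)/5 + 1 = 8.0000
d = 10^8.0000 = 1.000×10^8 pc
= 100000 kpc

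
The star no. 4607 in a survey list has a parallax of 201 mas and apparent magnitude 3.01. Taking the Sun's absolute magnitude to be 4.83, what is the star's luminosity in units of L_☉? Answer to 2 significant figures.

d = 1/p = 1000/201 mas = 4.975 pc
M = m − 5 log₁₀ d + 5 = 3.01 − 5·0.6968 + 5 = 4.526
M − M_☉ = 4.526 − 4.83 = -0.304
L/L_☉ = 10^(−0.4 × -0.304) = 1.323

L/L_☉ ≈ 1.3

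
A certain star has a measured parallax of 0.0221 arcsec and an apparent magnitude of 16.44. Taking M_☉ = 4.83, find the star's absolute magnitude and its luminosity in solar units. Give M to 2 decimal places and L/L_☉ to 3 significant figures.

d = 1/p = 1/0.0221″ = 45.25 pc
M = m − 5 log₁₀ d + 5 = 16.44 − 5·1.6556 + 5 = 13.162
M − M_☉ = 13.162 − 4.83 = 8.332
L/L_☉ = 10^(−0.4 × 8.332) = 4.647×10^-4

M ≈ 13.16; L/L_☉ ≈ 4.65×10^-4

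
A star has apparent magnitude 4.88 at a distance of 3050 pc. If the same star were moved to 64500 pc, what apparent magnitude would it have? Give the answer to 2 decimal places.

m ≈ 11.51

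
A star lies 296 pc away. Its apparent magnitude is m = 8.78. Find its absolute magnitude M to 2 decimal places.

5 log₁₀(d/10 pc) = 5 log₁₀(296.0) − 5 = 7.356
M = m − 5 log₁₀(d/10) = 8.78 − 7.356 = 1.424

M ≈ 1.42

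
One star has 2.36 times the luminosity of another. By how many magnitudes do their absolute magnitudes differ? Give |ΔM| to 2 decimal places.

Pogson: ΔM = −2.5 log₁₀(ratio) = −2.5 log₁₀(2.36) = −2.5 × 0.3729 = -0.932

|ΔM| ≈ 0.93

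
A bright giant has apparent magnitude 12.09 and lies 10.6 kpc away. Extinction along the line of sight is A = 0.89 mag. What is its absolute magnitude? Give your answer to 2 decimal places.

M ≈ -3.93

d = 10.6 kpc = 10600 pc
5 log₁₀(d/10 pc) = 5 log₁₀(10600) − 5 = 15.127
M = m − 5 log₁₀(d/10) − A = 12.09 − 15.127 − 0.89 = -3.927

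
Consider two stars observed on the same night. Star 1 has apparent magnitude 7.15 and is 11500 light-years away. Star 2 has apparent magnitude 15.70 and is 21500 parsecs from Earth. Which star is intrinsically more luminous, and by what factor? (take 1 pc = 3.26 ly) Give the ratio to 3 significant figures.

Star 1: d = 11500 ly / 3.26 = 3528 pc
Star 1: M = m − 5 log₁₀ d + 5 = 7.15 − 5·3.5475 + 5 = -5.587
Star 2: M = m − 5 log₁₀ d + 5 = 15.70 − 5·4.3324 + 5 = -0.962
ΔM = M_1 − M_2 = -5.587 − (-0.962) = -4.625; smaller M is more luminous → Star 1.
L ratio = 10^(0.4 |ΔM|) = 10^1.850 = 70.81

Star 1 is more luminous, by a factor of 70.8.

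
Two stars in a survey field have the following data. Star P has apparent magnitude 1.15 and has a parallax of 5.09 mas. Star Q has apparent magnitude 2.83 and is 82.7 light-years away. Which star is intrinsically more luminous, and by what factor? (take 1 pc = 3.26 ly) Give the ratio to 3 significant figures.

Star P is more luminous, by a factor of 282.

Star P: p = 5.09 mas = 5.09×10^-3″ → d = 1/p = 196.5 pc
Star P: M = m − 5 log₁₀ d + 5 = 1.15 − 5·2.2933 + 5 = -5.316
Star Q: d = 82.7 ly / 3.26 = 25.37 pc
Star Q: M = m − 5 log₁₀ d + 5 = 2.83 − 5·1.4043 + 5 = 0.809
ΔM = M_P − M_Q = -5.316 − (0.809) = -6.125; smaller M is more luminous → Star P.
L ratio = 10^(0.4 |ΔM|) = 10^2.450 = 281.8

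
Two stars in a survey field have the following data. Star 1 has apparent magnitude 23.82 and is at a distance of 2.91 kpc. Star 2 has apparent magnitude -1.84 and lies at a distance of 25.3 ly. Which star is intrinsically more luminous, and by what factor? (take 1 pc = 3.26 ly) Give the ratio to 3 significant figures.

Star 1: d = 2.91 kpc = 2910 pc
Star 1: M = m − 5 log₁₀ d + 5 = 23.82 − 5·3.4639 + 5 = 11.501
Star 2: d = 25.3 ly / 3.26 = 7.761 pc
Star 2: M = m − 5 log₁₀ d + 5 = -1.84 − 5·0.8899 + 5 = -1.290
ΔM = M_1 − M_2 = 11.501 − (-1.290) = 12.790; smaller M is more luminous → Star 2.
L ratio = 10^(0.4 |ΔM|) = 10^5.116 = 130600

Star 2 is more luminous, by a factor of 131000.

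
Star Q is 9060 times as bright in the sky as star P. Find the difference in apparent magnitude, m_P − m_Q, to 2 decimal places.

m_P − m_Q ≈ 9.89

Pogson: Δm = −2.5 log₁₀(ratio) = −2.5 log₁₀(9060) = −2.5 × 3.9571 = -9.893
Star Q is brighter so has the smaller magnitude: m_P − m_Q is positive.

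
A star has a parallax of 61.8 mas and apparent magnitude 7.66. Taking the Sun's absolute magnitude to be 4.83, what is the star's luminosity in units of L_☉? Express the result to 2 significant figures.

L/L_☉ ≈ 0.19

d = 1/p = 1000/61.8 mas = 16.18 pc
M = m − 5 log₁₀ d + 5 = 7.66 − 5·1.2090 + 5 = 6.615
M − M_☉ = 6.615 − 4.83 = 1.785
L/L_☉ = 10^(−0.4 × 1.785) = 0.1932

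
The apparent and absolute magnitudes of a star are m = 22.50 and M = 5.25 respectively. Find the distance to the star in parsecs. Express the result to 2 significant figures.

μ = m − M = 17.250
m − M = 5 log₁₀ d − 5
log₁₀ d = (m − M)/5 + 1 = 4.4500
d = 10^4.4500 = 28180 pc

d ≈ 28000 pc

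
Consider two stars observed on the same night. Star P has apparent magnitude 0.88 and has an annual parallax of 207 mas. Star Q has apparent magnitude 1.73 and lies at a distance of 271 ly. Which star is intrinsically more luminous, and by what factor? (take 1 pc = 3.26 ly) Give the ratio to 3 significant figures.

Star Q is more luminous, by a factor of 135.

Star P: p = 207 mas = 0.207″ → d = 1/p = 4.831 pc
Star P: M = m − 5 log₁₀ d + 5 = 0.88 − 5·0.6840 + 5 = 2.460
Star Q: d = 271 ly / 3.26 = 83.13 pc
Star Q: M = m − 5 log₁₀ d + 5 = 1.73 − 5·1.9198 + 5 = -2.869
ΔM = M_P − M_Q = 2.460 − (-2.869) = 5.329; smaller M is more luminous → Star Q.
L ratio = 10^(0.4 |ΔM|) = 10^2.131 = 135.3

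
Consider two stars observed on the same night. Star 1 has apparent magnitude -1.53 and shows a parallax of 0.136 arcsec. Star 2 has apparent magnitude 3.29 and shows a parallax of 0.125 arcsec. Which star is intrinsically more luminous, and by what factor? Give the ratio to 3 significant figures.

Star 1 is more luminous, by a factor of 71.6.

Star 1: d = 1/p = 1/0.136″ = 7.353 pc
Star 1: M = m − 5 log₁₀ d + 5 = -1.53 − 5·0.8665 + 5 = -0.862
Star 2: d = 1/p = 1/0.125″ = 8.000 pc
Star 2: M = m − 5 log₁₀ d + 5 = 3.29 − 5·0.9031 + 5 = 3.775
ΔM = M_1 − M_2 = -0.862 − (3.775) = -4.637; smaller M is more luminous → Star 1.
L ratio = 10^(0.4 |ΔM|) = 10^1.855 = 71.57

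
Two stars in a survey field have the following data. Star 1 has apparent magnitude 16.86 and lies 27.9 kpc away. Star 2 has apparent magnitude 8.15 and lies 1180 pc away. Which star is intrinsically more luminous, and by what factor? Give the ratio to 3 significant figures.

Star 1: d = 27.9 kpc = 27900 pc
Star 1: M = m − 5 log₁₀ d + 5 = 16.86 − 5·4.4456 + 5 = -0.368
Star 2: M = m − 5 log₁₀ d + 5 = 8.15 − 5·3.0719 + 5 = -2.209
ΔM = M_1 − M_2 = -0.368 − (-2.209) = 1.841; smaller M is more luminous → Star 2.
L ratio = 10^(0.4 |ΔM|) = 10^0.737 = 5.452

Star 2 is more luminous, by a factor of 5.45.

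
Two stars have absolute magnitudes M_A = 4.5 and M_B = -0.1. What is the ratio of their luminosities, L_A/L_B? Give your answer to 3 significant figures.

L_A/L_B ≈ 0.0145

ΔM = M_A − M_B = 4.6
L_A/L_B = 10^(−0.4 ΔM) = 10^-1.840 = 0.01445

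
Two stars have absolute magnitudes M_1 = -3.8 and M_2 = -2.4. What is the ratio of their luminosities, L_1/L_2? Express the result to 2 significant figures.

L_1/L_2 ≈ 3.6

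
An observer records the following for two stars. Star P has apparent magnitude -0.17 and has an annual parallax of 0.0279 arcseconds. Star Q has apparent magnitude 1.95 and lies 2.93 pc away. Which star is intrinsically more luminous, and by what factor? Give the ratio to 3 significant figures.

Star P: d = 1/p = 1/0.0279″ = 35.84 pc
Star P: M = m − 5 log₁₀ d + 5 = -0.17 − 5·1.5544 + 5 = -2.942
Star Q: M = m − 5 log₁₀ d + 5 = 1.95 − 5·0.4669 + 5 = 4.616
ΔM = M_P − M_Q = -2.942 − (4.616) = -7.558; smaller M is more luminous → Star P.
L ratio = 10^(0.4 |ΔM|) = 10^3.023 = 1055

Star P is more luminous, by a factor of 1050.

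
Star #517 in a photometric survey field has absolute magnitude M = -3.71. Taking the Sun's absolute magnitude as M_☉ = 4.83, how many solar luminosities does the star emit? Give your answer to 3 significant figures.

M − M_☉ = -3.71 − 4.83 = -8.540
L/L_☉ = 10^(−0.4 (M − M_☉)) = 10^3.416 = 2606

L/L_☉ ≈ 2610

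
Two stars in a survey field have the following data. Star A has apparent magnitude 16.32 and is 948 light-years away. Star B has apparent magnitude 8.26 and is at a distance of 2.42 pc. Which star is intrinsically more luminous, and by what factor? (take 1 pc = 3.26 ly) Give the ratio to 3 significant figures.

Star A: d = 948 ly / 3.26 = 290.8 pc
Star A: M = m − 5 log₁₀ d + 5 = 16.32 − 5·2.4636 + 5 = 9.002
Star B: M = m − 5 log₁₀ d + 5 = 8.26 − 5·0.3838 + 5 = 11.341
ΔM = M_A − M_B = 9.002 − (11.341) = -2.339; smaller M is more luminous → Star A.
L ratio = 10^(0.4 |ΔM|) = 10^0.936 = 8.621

Star A is more luminous, by a factor of 8.62.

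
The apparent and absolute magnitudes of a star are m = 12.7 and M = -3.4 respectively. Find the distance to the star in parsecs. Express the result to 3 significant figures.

d ≈ 16600 pc

μ = m − M = 16.100
m − M = 5 log₁₀ d − 5
log₁₀ d = (m − M)/5 + 1 = 4.2200
d = 10^4.2200 = 16600 pc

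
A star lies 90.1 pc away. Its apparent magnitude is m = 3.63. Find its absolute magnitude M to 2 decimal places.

M ≈ -1.14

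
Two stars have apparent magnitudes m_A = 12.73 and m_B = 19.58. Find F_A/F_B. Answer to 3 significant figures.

F_A/F_B ≈ 550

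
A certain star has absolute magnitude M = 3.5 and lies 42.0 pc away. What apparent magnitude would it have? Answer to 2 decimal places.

m ≈ 6.62

m = M + 5 log₁₀ d − 5 = 3.5 + 5·1.6232 − 5 = 6.616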